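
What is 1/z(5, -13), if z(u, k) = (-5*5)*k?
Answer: 1/325 ≈ 0.0030769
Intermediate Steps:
z(u, k) = -25*k
1/z(5, -13) = 1/(-25*(-13)) = 1/325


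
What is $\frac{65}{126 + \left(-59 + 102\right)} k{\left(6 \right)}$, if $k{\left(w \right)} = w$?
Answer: $\frac{30}{13} \approx 2.3077$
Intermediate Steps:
$\frac{65}{126 + \left(-59 + 102\right)} k{\left(6 \right)} = \frac{65}{126 + \left(-59 + 102\right)} 6 = \frac{65}{126 + 43} \cdot 6 = \frac{65}{169} \cdot 6 = 65 \cdot \frac{1}{169} \cdot 6 = \frac{5}{13} \cdot 6 = \frac{30}{13}$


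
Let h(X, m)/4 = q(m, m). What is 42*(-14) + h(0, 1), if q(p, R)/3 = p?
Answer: -576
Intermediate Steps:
q(p, R) = 3*p
h(X, m) = 12*m (h(X, m) = 4*(3*m) = 12*m)
42*(-14) + h(0, 1) = 42*(-14) + 12*1 = -588 + 12 = -576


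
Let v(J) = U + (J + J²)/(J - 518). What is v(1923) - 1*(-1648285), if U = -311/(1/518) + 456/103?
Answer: 215599992141/144715 ≈ 1.4898e+6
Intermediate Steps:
U = -16592638/103 (U = -311/1/518 + 456*(1/103) = -311*518 + 456/103 = -161098 + 456/103 = -16592638/103 ≈ -1.6109e+5)
v(J) = -16592638/103 + (J + J²)/(-518 + J) (v(J) = -16592638/103 + (J + J²)/(J - 518) = -16592638/103 + (J + J²)/(-518 + J))
v(1923) - 1*(-1648285) = (8594986484 - 16592535*1923 + 103*1923²)/(103*(-518 + 1923)) - 1*(-1648285) = (1/103)*(8594986484 - 31907444805 + 103*3697929)/1405 + 1648285 = (1/103)*(1/1405)*(8594986484 - 31907444805 + 380886687) + 1648285 = (1/103)*(1/1405)*(-22931571634) + 1648285 = -22931571634/144715 + 1648285 = 215599992141/144715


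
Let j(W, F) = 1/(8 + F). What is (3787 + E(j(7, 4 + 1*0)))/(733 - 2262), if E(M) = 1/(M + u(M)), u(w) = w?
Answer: -3793/1529 ≈ -2.4807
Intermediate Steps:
E(M) = 1/(2*M) (E(M) = 1/(M + M) = 1/(2*M))
(3787 + E(j(7, 4 + 1*0)))/(733 - 2262) = (3787 + 1/(2*(1/(8 + (4 + 1*0)))))/(733 - 2262) = (3787 + 1/(2*(1/(8 + (4 + 0)))))/(-1529) = (3787 + 1/(2*(1/(8 + 4))))*(-1/1529) = (3787 + 1/(2*(1/12)))*(-1/1529) = (3787 + (½)*12)*(-1/1529) = (3787 + 6)*(-1/1529) = 3793*(-1/1529) = -3793/1529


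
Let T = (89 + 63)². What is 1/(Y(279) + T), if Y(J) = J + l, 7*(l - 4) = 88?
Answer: 7/163797 ≈ 4.2736e-5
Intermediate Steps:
l = 116/7 (l = 4 + (⅐)*88 = 4 + 88/7 = 116/7 ≈ 16.571)
Y(J) = 116/7 + J (Y(J) = J + 116/7 = 116/7 + J)
T = 23104 (T = 152² = 23104)
1/(Y(279) + T) = 1/((116/7 + 279) + 23104) = 1/(2069/7 + 23104) = 1/(163797/7) = 7/163797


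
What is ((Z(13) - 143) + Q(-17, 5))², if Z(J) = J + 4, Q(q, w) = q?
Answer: 20449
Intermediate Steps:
Z(J) = 4 + J
((Z(13) - 143) + Q(-17, 5))² = (((4 + 13) - 143) - 17)² = ((17 - 143) - 17)² = (-126 - 17)² = (-143)² = 20449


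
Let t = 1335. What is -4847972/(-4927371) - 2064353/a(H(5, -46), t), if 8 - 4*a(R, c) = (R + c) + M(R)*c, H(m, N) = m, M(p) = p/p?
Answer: 4522251329464/1460144273 ≈ 3097.1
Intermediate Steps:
M(p) = 1
a(R, c) = 2 - c/2 - R/4 (a(R, c) = 2 - ((R + c) + 1*c)/4 = 2 - ((R + c) + c)/4 = 2 - (R + 2*c)/4 = 2 + (-c/2 - R/4) = 2 - c/2 - R/4)
-4847972/(-4927371) - 2064353/a(H(5, -46), t) = -4847972/(-4927371) - 2064353/(2 - 1/2*1335 - 1/4*5) = -4847972*(-1/4927371) - 2064353/(2 - 1335/2 - 5/4) = 4847972/4927371 - 2064353/(-2667/4) = 4847972/4927371 - 2064353*(-4/2667) = 4847972/4927371 + 8257412/2667 = 4522251329464/1460144273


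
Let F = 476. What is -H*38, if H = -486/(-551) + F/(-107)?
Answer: 420548/3103 ≈ 135.53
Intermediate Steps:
H = -210274/58957 (H = -486/(-551) + 476/(-107) = -486*(-1/551) + 476*(-1/107) = 486/551 - 476/107 = -210274/58957 ≈ -3.5666)
-H*38 = -1*(-210274/58957)*38 = (210274/58957)*38 = 420548/3103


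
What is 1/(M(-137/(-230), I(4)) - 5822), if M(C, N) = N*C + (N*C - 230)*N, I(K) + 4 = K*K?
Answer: -115/976244 ≈ -0.00011780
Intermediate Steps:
I(K) = -4 + K² (I(K) = -4 + K*K = -4 + K²)
M(C, N) = C*N + N*(-230 + C*N) (M(C, N) = C*N + (C*N - 230)*N = C*N + (-230 + C*N)*N = C*N + N*(-230 + C*N))
1/(M(-137/(-230), I(4)) - 5822) = 1/((-4 + 4²)*(-230 - 137/(-230) + (-137/(-230))*(-4 + 4²)) - 5822) = 1/((-4 + 16)*(-230 - 137*(-1/230) + (-137*(-1/230))*(-4 + 16)) - 5822) = 1/(12*(-230 + 137/230 + (137/230)*12) - 5822) = 1/(12*(-230 + 137/230 + 822/115) - 5822) = 1/(12*(-51119/230) - 5822) = 1/(-306714/115 - 5822) = 1/(-976244/115) = -115/976244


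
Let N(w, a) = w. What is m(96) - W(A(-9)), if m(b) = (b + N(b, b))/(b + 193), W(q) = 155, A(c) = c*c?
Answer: -44603/289 ≈ -154.34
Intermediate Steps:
A(c) = c²
m(b) = 2*b/(193 + b) (m(b) = (b + b)/(b + 193) = (2*b)/(193 + b) = 2*b/(193 + b))
m(96) - W(A(-9)) = 2*96/(193 + 96) - 1*155 = 2*96/289 - 155 = 2*96*(1/289) - 155 = 192/289 - 155 = -44603/289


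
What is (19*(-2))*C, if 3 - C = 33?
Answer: 1140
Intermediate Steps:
C = -30 (C = 3 - 1*33 = 3 - 33 = -30)
(19*(-2))*C = (19*(-2))*(-30) = -38*(-30) = 1140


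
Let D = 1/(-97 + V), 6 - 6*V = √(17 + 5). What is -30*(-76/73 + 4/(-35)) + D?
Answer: 2937130416/84763147 + 3*√22/165877 ≈ 34.651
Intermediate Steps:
V = 1 - √22/6 (V = 1 - √(17 + 5)/6 = 1 - √22/6 ≈ 0.21826)
D = 1/(-96 - √22/6) (D = 1/(-97 + (1 - √22/6)) = 1/(-96 - √22/6) ≈ -0.010333)
-30*(-76/73 + 4/(-35)) + D = -30*(-76/73 + 4/(-35)) + (-1728/165877 + 3*√22/165877) = -30*(-76*1/73 + 4*(-1/35)) + (-1728/165877 + 3*√22/165877) = -30*(-76/73 - 4/35) + (-1728/165877 + 3*√22/165877) = -30*(-2952/2555) + (-1728/165877 + 3*√22/165877) = 17712/511 + (-1728/165877 + 3*√22/165877) = 2937130416/84763147 + 3*√22/165877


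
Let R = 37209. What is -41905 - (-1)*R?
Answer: -4696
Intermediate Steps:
-41905 - (-1)*R = -41905 - (-1)*37209 = -41905 - 1*(-37209) = -41905 + 37209 = -4696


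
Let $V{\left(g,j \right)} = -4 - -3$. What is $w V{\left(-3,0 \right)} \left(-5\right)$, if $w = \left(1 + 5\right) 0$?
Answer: $0$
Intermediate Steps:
$V{\left(g,j \right)} = -1$ ($V{\left(g,j \right)} = -4 + 3 = -1$)
$w = 0$ ($w = 6 \cdot 0 = 0$)
$w V{\left(-3,0 \right)} \left(-5\right) = 0 \left(-1\right) \left(-5\right) = 0 \left(-5\right) = 0$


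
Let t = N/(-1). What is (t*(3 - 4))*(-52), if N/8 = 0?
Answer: 0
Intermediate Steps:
N = 0 (N = 8*0 = 0)
t = 0 (t = 0/(-1) = 0*(-1) = 0)
(t*(3 - 4))*(-52) = (0*(3 - 4))*(-52) = (0*(-1))*(-52) = 0*(-52) = 0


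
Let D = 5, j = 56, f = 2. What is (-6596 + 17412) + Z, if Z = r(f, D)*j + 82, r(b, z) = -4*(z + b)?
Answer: 9330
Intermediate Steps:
r(b, z) = -4*b - 4*z (r(b, z) = -4*(b + z) = -4*b - 4*z)
Z = -1486 (Z = (-4*2 - 4*5)*56 + 82 = (-8 - 20)*56 + 82 = -28*56 + 82 = -1568 + 82 = -1486)
(-6596 + 17412) + Z = (-6596 + 17412) - 1486 = 10816 - 1486 = 9330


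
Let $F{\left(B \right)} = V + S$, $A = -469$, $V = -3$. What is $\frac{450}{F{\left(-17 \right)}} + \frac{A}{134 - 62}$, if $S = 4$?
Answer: $\frac{31931}{72} \approx 443.49$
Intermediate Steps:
$F{\left(B \right)} = 1$ ($F{\left(B \right)} = -3 + 4 = 1$)
$\frac{450}{F{\left(-17 \right)}} + \frac{A}{134 - 62} = \frac{450}{1} - \frac{469}{134 - 62} = 450 \cdot 1 - \frac{469}{72} = 450 - \frac{469}{72} = \frac{31931}{72}$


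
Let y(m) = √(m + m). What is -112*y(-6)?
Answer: -224*I*√3 ≈ -387.98*I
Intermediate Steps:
y(m) = √2*√m (y(m) = √(2*m) = √2*√m)
-112*y(-6) = -112*√2*√(-6) = -112*√2*I*√6 = -224*I*√3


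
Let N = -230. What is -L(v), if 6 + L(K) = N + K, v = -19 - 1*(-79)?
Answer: 176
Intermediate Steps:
v = 60 (v = -19 + 79 = 60)
L(K) = -236 + K (L(K) = -6 + (-230 + K) = -236 + K)
-L(v) = -(-236 + 60) = -1*(-176) = 176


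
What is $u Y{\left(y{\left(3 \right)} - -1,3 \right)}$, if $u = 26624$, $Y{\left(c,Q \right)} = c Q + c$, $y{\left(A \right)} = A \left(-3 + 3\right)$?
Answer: $106496$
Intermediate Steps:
$y{\left(A \right)} = 0$ ($y{\left(A \right)} = A 0 = 0$)
$Y{\left(c,Q \right)} = c + Q c$ ($Y{\left(c,Q \right)} = Q c + c = c + Q c$)
$u Y{\left(y{\left(3 \right)} - -1,3 \right)} = 26624 \left(0 - -1\right) \left(1 + 3\right) = 26624 \left(0 + 1\right) 4 = 26624 \cdot 1 \cdot 4 = 26624 \cdot 4 = 106496$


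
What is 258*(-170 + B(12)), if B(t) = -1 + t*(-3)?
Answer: -53406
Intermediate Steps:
B(t) = -1 - 3*t
258*(-170 + B(12)) = 258*(-170 + (-1 - 3*12)) = 258*(-170 + (-1 - 36)) = 258*(-170 - 37) = 258*(-207) = -53406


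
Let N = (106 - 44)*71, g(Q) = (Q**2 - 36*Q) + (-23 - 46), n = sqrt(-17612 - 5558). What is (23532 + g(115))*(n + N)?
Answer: 143276296 + 32548*I*sqrt(23170) ≈ 1.4328e+8 + 4.9544e+6*I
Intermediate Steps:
n = I*sqrt(23170) (n = sqrt(-23170) = I*sqrt(23170) ≈ 152.22*I)
g(Q) = -69 + Q**2 - 36*Q (g(Q) = (Q**2 - 36*Q) - 69 = -69 + Q**2 - 36*Q)
N = 4402 (N = 62*71 = 4402)
(23532 + g(115))*(n + N) = (23532 + (-69 + 115**2 - 36*115))*(I*sqrt(23170) + 4402) = (23532 + (-69 + 13225 - 4140))*(4402 + I*sqrt(23170)) = (23532 + 9016)*(4402 + I*sqrt(23170)) = 32548*(4402 + I*sqrt(23170)) = 143276296 + 32548*I*sqrt(23170)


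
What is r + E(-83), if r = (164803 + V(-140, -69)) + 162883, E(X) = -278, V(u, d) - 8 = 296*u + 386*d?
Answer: 259342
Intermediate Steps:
V(u, d) = 8 + 296*u + 386*d (V(u, d) = 8 + (296*u + 386*d) = 8 + 296*u + 386*d)
r = 259620 (r = (164803 + (8 + 296*(-140) + 386*(-69))) + 162883 = (164803 + (8 - 41440 - 26634)) + 162883 = (164803 - 68066) + 162883 = 96737 + 162883 = 259620)
r + E(-83) = 259620 - 278 = 259342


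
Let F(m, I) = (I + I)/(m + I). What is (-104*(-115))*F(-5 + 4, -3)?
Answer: 17940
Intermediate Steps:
F(m, I) = 2*I/(I + m) (F(m, I) = (2*I)/(I + m) = 2*I/(I + m))
(-104*(-115))*F(-5 + 4, -3) = (-104*(-115))*(2*(-3)/(-3 + (-5 + 4))) = 11960*(2*(-3)/(-3 - 1)) = 11960*(2*(-3)/(-4)) = 11960*(2*(-3)*(-¼)) = 11960*(3/2) = 17940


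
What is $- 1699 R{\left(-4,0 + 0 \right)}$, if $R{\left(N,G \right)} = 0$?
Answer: $0$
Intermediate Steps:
$- 1699 R{\left(-4,0 + 0 \right)} = \left(-1699\right) 0 = 0$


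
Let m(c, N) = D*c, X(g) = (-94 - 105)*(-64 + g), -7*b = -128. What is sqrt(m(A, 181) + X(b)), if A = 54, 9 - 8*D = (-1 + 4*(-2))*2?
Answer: sqrt(1818761)/14 ≈ 96.330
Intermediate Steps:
b = 128/7 (b = -1/7*(-128) = 128/7 ≈ 18.286)
D = 27/8 (D = 9/8 - (-1 + 4*(-2))*2/8 = 9/8 - (-1 - 8)*2/8 = 9/8 - (-9)*2/8 = 9/8 - 1/8*(-18) = 9/8 + 9/4 = 27/8 ≈ 3.3750)
X(g) = 12736 - 199*g (X(g) = -199*(-64 + g) = 12736 - 199*g)
m(c, N) = 27*c/8
sqrt(m(A, 181) + X(b)) = sqrt((27/8)*54 + (12736 - 199*128/7)) = sqrt(729/4 + (12736 - 25472/7)) = sqrt(729/4 + 63680/7) = sqrt(259823/28) = sqrt(1818761)/14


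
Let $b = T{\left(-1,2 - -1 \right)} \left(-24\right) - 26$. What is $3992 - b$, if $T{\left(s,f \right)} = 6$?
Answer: $4162$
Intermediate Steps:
$b = -170$ ($b = 6 \left(-24\right) - 26 = -144 - 26 = -170$)
$3992 - b = 3992 - -170 = 3992 + 170 = 4162$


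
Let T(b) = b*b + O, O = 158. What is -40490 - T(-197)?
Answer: -79457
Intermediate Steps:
T(b) = 158 + b**2 (T(b) = b*b + 158 = b**2 + 158 = 158 + b**2)
-40490 - T(-197) = -40490 - (158 + (-197)**2) = -40490 - (158 + 38809) = -40490 - 1*38967 = -40490 - 38967 = -79457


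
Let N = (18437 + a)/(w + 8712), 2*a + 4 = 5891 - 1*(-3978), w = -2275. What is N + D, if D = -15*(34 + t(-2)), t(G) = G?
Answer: -6132781/12874 ≈ -476.37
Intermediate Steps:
D = -480 (D = -15*(34 - 2) = -15*32 = -480)
a = 9865/2 (a = -2 + (5891 - 1*(-3978))/2 = -2 + (5891 + 3978)/2 = -2 + (½)*9869 = -2 + 9869/2 = 9865/2 ≈ 4932.5)
N = 46739/12874 (N = (18437 + 9865/2)/(-2275 + 8712) = (46739/2)/6437 = (46739/2)*(1/6437) = 46739/12874 ≈ 3.6305)
N + D = 46739/12874 - 480 = -6132781/12874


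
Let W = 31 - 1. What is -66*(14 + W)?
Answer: -2904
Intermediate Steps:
W = 30
-66*(14 + W) = -66*(14 + 30) = -66*44 = -2904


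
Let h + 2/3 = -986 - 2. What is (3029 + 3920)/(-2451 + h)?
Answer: -20847/10319 ≈ -2.0203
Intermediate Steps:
h = -2966/3 (h = -⅔ + (-986 - 2) = -⅔ - 988 = -2966/3 ≈ -988.67)
(3029 + 3920)/(-2451 + h) = (3029 + 3920)/(-2451 - 2966/3) = 6949/(-10319/3) = 6949*(-3/10319) = -20847/10319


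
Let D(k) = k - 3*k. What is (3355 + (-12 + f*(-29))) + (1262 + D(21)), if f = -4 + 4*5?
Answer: 4099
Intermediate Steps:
D(k) = -2*k
f = 16 (f = -4 + 20 = 16)
(3355 + (-12 + f*(-29))) + (1262 + D(21)) = (3355 + (-12 + 16*(-29))) + (1262 - 2*21) = (3355 + (-12 - 464)) + (1262 - 42) = (3355 - 476) + 1220 = 2879 + 1220 = 4099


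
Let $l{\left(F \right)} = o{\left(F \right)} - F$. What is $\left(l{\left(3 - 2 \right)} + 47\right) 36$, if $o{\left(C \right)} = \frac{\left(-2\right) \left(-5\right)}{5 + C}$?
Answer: $1716$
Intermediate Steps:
$o{\left(C \right)} = \frac{10}{5 + C}$
$l{\left(F \right)} = - F + \frac{10}{5 + F}$ ($l{\left(F \right)} = \frac{10}{5 + F} - F = - F + \frac{10}{5 + F}$)
$\left(l{\left(3 - 2 \right)} + 47\right) 36 = \left(\frac{10 - \left(3 - 2\right) \left(5 + \left(3 - 2\right)\right)}{5 + \left(3 - 2\right)} + 47\right) 36 = \left(\frac{10 - 1 \left(5 + 1\right)}{5 + 1} + 47\right) 36 = \left(\frac{10 - 1 \cdot 6}{6} + 47\right) 36 = \left(\frac{10 - 6}{6} + 47\right) 36 = \left(\frac{1}{6} \cdot 4 + 47\right) 36 = \left(\frac{2}{3} + 47\right) 36 = \frac{143}{3} \cdot 36 = 1716$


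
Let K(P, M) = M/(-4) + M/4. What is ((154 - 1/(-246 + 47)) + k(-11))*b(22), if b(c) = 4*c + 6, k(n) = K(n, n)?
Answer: 2880818/199 ≈ 14476.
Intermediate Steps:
K(P, M) = 0 (K(P, M) = M*(-1/4) + M*(1/4) = -M/4 + M/4 = 0)
k(n) = 0
b(c) = 6 + 4*c
((154 - 1/(-246 + 47)) + k(-11))*b(22) = ((154 - 1/(-246 + 47)) + 0)*(6 + 4*22) = ((154 - 1/(-199)) + 0)*(6 + 88) = ((154 - 1*(-1/199)) + 0)*94 = ((154 + 1/199) + 0)*94 = (30647/199 + 0)*94 = (30647/199)*94 = 2880818/199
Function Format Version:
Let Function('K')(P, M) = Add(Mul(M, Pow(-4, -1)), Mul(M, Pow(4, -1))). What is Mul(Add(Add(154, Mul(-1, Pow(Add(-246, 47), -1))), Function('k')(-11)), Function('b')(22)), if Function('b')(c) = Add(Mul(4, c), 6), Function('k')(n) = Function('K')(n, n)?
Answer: Rational(2880818, 199) ≈ 14476.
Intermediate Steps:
Function('K')(P, M) = 0 (Function('K')(P, M) = Add(Mul(M, Rational(-1, 4)), Mul(M, Rational(1, 4))) = Add(Mul(Rational(-1, 4), M), Mul(Rational(1, 4), M)) = 0)
Function('k')(n) = 0
Function('b')(c) = Add(6, Mul(4, c))
Mul(Add(Add(154, Mul(-1, Pow(Add(-246, 47), -1))), Function('k')(-11)), Function('b')(22)) = Mul(Add(Add(154, Mul(-1, Pow(Add(-246, 47), -1))), 0), Add(6, Mul(4, 22))) = Mul(Add(Add(154, Mul(-1, Pow(-199, -1))), 0), Add(6, 88)) = Mul(Add(Add(154, Mul(-1, Rational(-1, 199))), 0), 94) = Mul(Add(Add(154, Rational(1, 199)), 0), 94) = Mul(Add(Rational(30647, 199), 0), 94) = Mul(Rational(30647, 199), 94) = Rational(2880818, 199)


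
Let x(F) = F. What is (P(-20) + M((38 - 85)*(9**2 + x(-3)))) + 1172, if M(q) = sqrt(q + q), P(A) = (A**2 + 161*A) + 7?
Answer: -1641 + 2*I*sqrt(1833) ≈ -1641.0 + 85.627*I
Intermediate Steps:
P(A) = 7 + A**2 + 161*A
M(q) = sqrt(2)*sqrt(q) (M(q) = sqrt(2*q) = sqrt(2)*sqrt(q))
(P(-20) + M((38 - 85)*(9**2 + x(-3)))) + 1172 = ((7 + (-20)**2 + 161*(-20)) + sqrt(2)*sqrt((38 - 85)*(9**2 - 3))) + 1172 = ((7 + 400 - 3220) + sqrt(2)*sqrt(-47*(81 - 3))) + 1172 = (-2813 + sqrt(2)*sqrt(-47*78)) + 1172 = (-2813 + sqrt(2)*sqrt(-3666)) + 1172 = (-2813 + sqrt(2)*(I*sqrt(3666))) + 1172 = (-2813 + 2*I*sqrt(1833)) + 1172 = -1641 + 2*I*sqrt(1833)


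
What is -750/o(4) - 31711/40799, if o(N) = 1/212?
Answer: -6487072711/40799 ≈ -1.5900e+5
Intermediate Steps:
o(N) = 1/212
-750/o(4) - 31711/40799 = -750/1/212 - 31711/40799 = -750*212 - 31711*1/40799 = -159000 - 31711/40799 = -6487072711/40799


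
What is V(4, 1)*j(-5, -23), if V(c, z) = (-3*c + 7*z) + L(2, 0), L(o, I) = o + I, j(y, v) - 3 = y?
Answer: 6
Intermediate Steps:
j(y, v) = 3 + y
L(o, I) = I + o
V(c, z) = 2 - 3*c + 7*z (V(c, z) = (-3*c + 7*z) + (0 + 2) = (-3*c + 7*z) + 2 = 2 - 3*c + 7*z)
V(4, 1)*j(-5, -23) = (2 - 3*4 + 7*1)*(3 - 5) = (2 - 12 + 7)*(-2) = -3*(-2) = 6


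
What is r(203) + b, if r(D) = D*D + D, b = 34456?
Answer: 75868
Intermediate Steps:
r(D) = D + D² (r(D) = D² + D = D + D²)
r(203) + b = 203*(1 + 203) + 34456 = 203*204 + 34456 = 41412 + 34456 = 75868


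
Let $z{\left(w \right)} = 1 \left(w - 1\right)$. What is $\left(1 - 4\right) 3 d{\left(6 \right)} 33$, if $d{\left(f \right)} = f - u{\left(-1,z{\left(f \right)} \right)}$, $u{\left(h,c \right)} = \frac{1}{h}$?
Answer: $-2079$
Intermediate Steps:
$z{\left(w \right)} = -1 + w$ ($z{\left(w \right)} = 1 \left(-1 + w\right) = -1 + w$)
$d{\left(f \right)} = 1 + f$ ($d{\left(f \right)} = f - \frac{1}{-1} = f - -1 = f + 1 = 1 + f$)
$\left(1 - 4\right) 3 d{\left(6 \right)} 33 = \left(1 - 4\right) 3 \left(1 + 6\right) 33 = \left(-3\right) 3 \cdot 7 \cdot 33 = \left(-9\right) 7 \cdot 33 = \left(-63\right) 33 = -2079$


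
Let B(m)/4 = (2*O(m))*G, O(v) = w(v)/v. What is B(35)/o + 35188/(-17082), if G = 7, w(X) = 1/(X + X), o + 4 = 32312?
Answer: -24868670609/12072489975 ≈ -2.0599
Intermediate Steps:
o = 32308 (o = -4 + 32312 = 32308)
w(X) = 1/(2*X)
O(v) = 1/(2*v²) (O(v) = (1/(2*v))/v = 1/(2*v²))
B(m) = 28/m² (B(m) = 4*((2*(1/(2*m²)))*7) = 4*(7/m²) = 28/m²)
B(35)/o + 35188/(-17082) = (28/35²)/32308 + 35188/(-17082) = (28*(1/1225))*(1/32308) + 35188*(-1/17082) = (4/175)*(1/32308) - 17594/8541 = 1/1413475 - 17594/8541 = -24868670609/12072489975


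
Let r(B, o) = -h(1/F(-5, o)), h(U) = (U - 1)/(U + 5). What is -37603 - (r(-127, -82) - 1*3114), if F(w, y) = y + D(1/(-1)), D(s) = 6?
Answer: -13071408/379 ≈ -34489.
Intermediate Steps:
F(w, y) = 6 + y (F(w, y) = y + 6 = 6 + y)
h(U) = (-1 + U)/(5 + U)
r(B, o) = -(-1 + 1/(6 + o))/(5 + 1/(6 + o))
-37603 - (r(-127, -82) - 1*3114) = -37603 - ((5 - 82)/(31 + 5*(-82)) - 1*3114) = -37603 - (-77/(31 - 410) - 3114) = -37603 - (-77/(-379) - 3114) = -37603 - (-1/379*(-77) - 3114) = -37603 - (77/379 - 3114) = -37603 - 1*(-1180129/379) = -37603 + 1180129/379 = -13071408/379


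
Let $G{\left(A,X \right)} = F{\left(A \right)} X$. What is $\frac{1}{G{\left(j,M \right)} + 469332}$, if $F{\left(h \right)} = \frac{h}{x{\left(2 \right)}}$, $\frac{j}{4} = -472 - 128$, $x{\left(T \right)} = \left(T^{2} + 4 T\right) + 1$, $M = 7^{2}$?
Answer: $\frac{13}{5983716} \approx 2.1726 \cdot 10^{-6}$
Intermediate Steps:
$M = 49$
$x{\left(T \right)} = 1 + T^{2} + 4 T$
$j = -2400$ ($j = 4 \left(-472 - 128\right) = 4 \left(-600\right) = -2400$)
$F{\left(h \right)} = \frac{h}{13}$ ($F{\left(h \right)} = \frac{h}{1 + 2^{2} + 4 \cdot 2} = \frac{h}{1 + 4 + 8} = \frac{h}{13}$)
$G{\left(A,X \right)} = \frac{A X}{13}$ ($G{\left(A,X \right)} = \frac{A}{13} X = \frac{A X}{13}$)
$\frac{1}{G{\left(j,M \right)} + 469332} = \frac{1}{\frac{1}{13} \left(-2400\right) 49 + 469332} = \frac{1}{- \frac{117600}{13} + 469332} = \frac{1}{\frac{5983716}{13}} = \frac{13}{5983716}$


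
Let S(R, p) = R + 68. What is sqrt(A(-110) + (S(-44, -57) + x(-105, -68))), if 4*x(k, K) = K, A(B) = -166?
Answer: I*sqrt(159) ≈ 12.61*I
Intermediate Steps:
x(k, K) = K/4
S(R, p) = 68 + R
sqrt(A(-110) + (S(-44, -57) + x(-105, -68))) = sqrt(-166 + ((68 - 44) + (1/4)*(-68))) = sqrt(-166 + (24 - 17)) = sqrt(-166 + 7) = sqrt(-159) = I*sqrt(159)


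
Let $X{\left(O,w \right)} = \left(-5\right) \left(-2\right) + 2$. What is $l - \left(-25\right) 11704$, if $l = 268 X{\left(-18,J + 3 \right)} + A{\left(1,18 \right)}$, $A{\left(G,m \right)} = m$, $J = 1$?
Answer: $295834$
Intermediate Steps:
$X{\left(O,w \right)} = 12$ ($X{\left(O,w \right)} = 10 + 2 = 12$)
$l = 3234$ ($l = 268 \cdot 12 + 18 = 3216 + 18 = 3234$)
$l - \left(-25\right) 11704 = 3234 - \left(-25\right) 11704 = 3234 - -292600 = 3234 + 292600 = 295834$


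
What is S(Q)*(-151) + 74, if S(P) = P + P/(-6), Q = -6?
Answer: 829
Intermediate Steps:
S(P) = 5*P/6 (S(P) = P + P*(-⅙) = P - P/6 = 5*P/6)
S(Q)*(-151) + 74 = ((⅚)*(-6))*(-151) + 74 = -5*(-151) + 74 = 755 + 74 = 829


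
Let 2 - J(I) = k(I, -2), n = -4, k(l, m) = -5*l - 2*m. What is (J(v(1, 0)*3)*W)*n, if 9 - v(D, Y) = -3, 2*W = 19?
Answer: -6764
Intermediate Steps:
W = 19/2 (W = (½)*19 = 19/2 ≈ 9.5000)
v(D, Y) = 12 (v(D, Y) = 9 - 1*(-3) = 9 + 3 = 12)
J(I) = -2 + 5*I (J(I) = 2 - (-5*I - 2*(-2)) = 2 - (-5*I + 4) = 2 - (4 - 5*I) = 2 + (-4 + 5*I) = -2 + 5*I)
(J(v(1, 0)*3)*W)*n = ((-2 + 5*(12*3))*(19/2))*(-4) = ((-2 + 5*36)*(19/2))*(-4) = ((-2 + 180)*(19/2))*(-4) = (178*(19/2))*(-4) = 1691*(-4) = -6764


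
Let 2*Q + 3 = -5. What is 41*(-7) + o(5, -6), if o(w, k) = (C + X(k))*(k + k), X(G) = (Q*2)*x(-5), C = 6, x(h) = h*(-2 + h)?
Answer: 3001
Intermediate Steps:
Q = -4 (Q = -3/2 + (½)*(-5) = -3/2 - 5/2 = -4)
X(G) = -280 (X(G) = (-4*2)*(-5*(-2 - 5)) = -(-40)*(-7) = -8*35 = -280)
o(w, k) = -548*k (o(w, k) = (6 - 280)*(k + k) = -548*k)
41*(-7) + o(5, -6) = 41*(-7) - 548*(-6) = -287 + 3288 = 3001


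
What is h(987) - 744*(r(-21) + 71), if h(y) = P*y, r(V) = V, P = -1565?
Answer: -1581855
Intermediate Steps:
h(y) = -1565*y
h(987) - 744*(r(-21) + 71) = -1565*987 - 744*(-21 + 71) = -1544655 - 744*50 = -1544655 - 37200 = -1581855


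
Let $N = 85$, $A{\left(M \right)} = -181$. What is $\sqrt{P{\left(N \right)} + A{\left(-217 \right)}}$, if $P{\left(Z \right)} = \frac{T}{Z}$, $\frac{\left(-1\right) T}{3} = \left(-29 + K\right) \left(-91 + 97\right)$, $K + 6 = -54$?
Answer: $\frac{i \sqrt{1171555}}{85} \approx 12.734 i$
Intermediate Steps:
$K = -60$ ($K = -6 - 54 = -60$)
$T = 1602$ ($T = - 3 \left(-29 - 60\right) \left(-91 + 97\right) = - 3 \left(\left(-89\right) 6\right) = \left(-3\right) \left(-534\right) = 1602$)
$P{\left(Z \right)} = \frac{1602}{Z}$
$\sqrt{P{\left(N \right)} + A{\left(-217 \right)}} = \sqrt{\frac{1602}{85} - 181} = \sqrt{- \frac{13783}{85}} = \frac{i \sqrt{1171555}}{85}$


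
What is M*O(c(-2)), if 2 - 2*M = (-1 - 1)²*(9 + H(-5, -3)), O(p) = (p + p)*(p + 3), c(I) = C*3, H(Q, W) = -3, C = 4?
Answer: -3960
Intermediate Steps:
c(I) = 12 (c(I) = 4*3 = 12)
O(p) = 2*p*(3 + p) (O(p) = (2*p)*(3 + p) = 2*p*(3 + p))
M = -11 (M = 1 - (-1 - 1)²*(9 - 3)/2 = 1 - (-2)²*6/2 = 1 - 2*6 = 1 - ½*24 = 1 - 12 = -11)
M*O(c(-2)) = -22*12*(3 + 12) = -22*12*15 = -11*360 = -3960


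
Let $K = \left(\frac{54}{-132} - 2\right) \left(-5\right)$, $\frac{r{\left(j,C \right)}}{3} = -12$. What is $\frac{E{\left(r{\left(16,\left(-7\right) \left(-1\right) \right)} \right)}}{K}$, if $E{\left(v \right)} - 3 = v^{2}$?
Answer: $\frac{28578}{265} \approx 107.84$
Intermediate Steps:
$r{\left(j,C \right)} = -36$ ($r{\left(j,C \right)} = 3 \left(-12\right) = -36$)
$E{\left(v \right)} = 3 + v^{2}$
$K = \frac{265}{22}$ ($K = \left(54 \left(- \frac{1}{132}\right) - 2\right) \left(-5\right) = \left(- \frac{9}{22} - 2\right) \left(-5\right) = \left(- \frac{53}{22}\right) \left(-5\right) = \frac{265}{22} \approx 12.045$)
$\frac{E{\left(r{\left(16,\left(-7\right) \left(-1\right) \right)} \right)}}{K} = \frac{3 + \left(-36\right)^{2}}{\frac{265}{22}} = \left(3 + 1296\right) \frac{22}{265} = 1299 \cdot \frac{22}{265} = \frac{28578}{265}$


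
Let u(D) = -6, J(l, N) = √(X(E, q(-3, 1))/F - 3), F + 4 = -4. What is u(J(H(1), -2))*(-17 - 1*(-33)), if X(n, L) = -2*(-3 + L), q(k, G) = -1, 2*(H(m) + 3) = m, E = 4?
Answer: -96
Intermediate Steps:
H(m) = -3 + m/2
X(n, L) = 6 - 2*L
F = -8 (F = -4 - 4 = -8)
J(l, N) = 2*I (J(l, N) = √((6 - 2*(-1))/(-8) - 3) = √((6 + 2)*(-⅛) - 3) = √(8*(-⅛) - 3) = √(-1 - 3) = √(-4) = 2*I)
u(J(H(1), -2))*(-17 - 1*(-33)) = -6*(-17 - 1*(-33)) = -6*(-17 + 33) = -6*16 = -96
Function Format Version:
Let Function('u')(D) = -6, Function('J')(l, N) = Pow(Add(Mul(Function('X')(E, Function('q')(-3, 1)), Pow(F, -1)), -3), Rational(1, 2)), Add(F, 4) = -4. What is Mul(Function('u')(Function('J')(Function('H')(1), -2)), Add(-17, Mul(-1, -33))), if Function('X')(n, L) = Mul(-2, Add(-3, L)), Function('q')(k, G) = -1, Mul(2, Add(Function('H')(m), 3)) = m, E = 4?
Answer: -96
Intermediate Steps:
Function('H')(m) = Add(-3, Mul(Rational(1, 2), m))
Function('X')(n, L) = Add(6, Mul(-2, L))
F = -8 (F = Add(-4, -4) = -8)
Function('J')(l, N) = Mul(2, I) (Function('J')(l, N) = Pow(Add(Mul(Add(6, Mul(-2, -1)), Pow(-8, -1)), -3), Rational(1, 2)) = Pow(Add(Mul(Add(6, 2), Rational(-1, 8)), -3), Rational(1, 2)) = Pow(Add(Mul(8, Rational(-1, 8)), -3), Rational(1, 2)) = Pow(Add(-1, -3), Rational(1, 2)) = Pow(-4, Rational(1, 2)) = Mul(2, I))
Mul(Function('u')(Function('J')(Function('H')(1), -2)), Add(-17, Mul(-1, -33))) = Mul(-6, Add(-17, Mul(-1, -33))) = Mul(-6, Add(-17, 33)) = Mul(-6, 16) = -96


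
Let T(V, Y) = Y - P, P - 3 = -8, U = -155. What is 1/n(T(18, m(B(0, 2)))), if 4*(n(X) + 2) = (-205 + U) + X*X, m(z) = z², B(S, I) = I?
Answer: -4/287 ≈ -0.013937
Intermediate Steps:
P = -5 (P = 3 - 8 = -5)
T(V, Y) = 5 + Y (T(V, Y) = Y - 1*(-5) = Y + 5 = 5 + Y)
n(X) = -92 + X²/4 (n(X) = -2 + ((-205 - 155) + X*X)/4 = -2 + (-360 + X²)/4 = -2 + (-90 + X²/4) = -92 + X²/4)
1/n(T(18, m(B(0, 2)))) = 1/(-92 + (5 + 2²)²/4) = 1/(-92 + (5 + 4)²/4) = 1/(-92 + (¼)*9²) = 1/(-92 + (¼)*81) = 1/(-92 + 81/4) = 1/(-287/4) = -4/287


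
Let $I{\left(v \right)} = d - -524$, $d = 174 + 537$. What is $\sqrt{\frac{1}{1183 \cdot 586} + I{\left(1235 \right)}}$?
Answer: $\frac{33 \sqrt{3224906258}}{53326} \approx 35.143$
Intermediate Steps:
$d = 711$
$I{\left(v \right)} = 1235$ ($I{\left(v \right)} = 711 - -524 = 711 + 524 = 1235$)
$\sqrt{\frac{1}{1183 \cdot 586} + I{\left(1235 \right)}} = \sqrt{\frac{1}{1183 \cdot 586} + 1235} = \sqrt{\frac{1}{693238} + 1235} = \sqrt{\frac{856148931}{693238}} = \frac{33 \sqrt{3224906258}}{53326}$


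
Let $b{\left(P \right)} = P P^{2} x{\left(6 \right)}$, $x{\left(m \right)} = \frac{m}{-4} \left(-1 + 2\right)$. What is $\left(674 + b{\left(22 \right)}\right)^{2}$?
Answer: $234028804$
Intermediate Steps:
$x{\left(m \right)} = - \frac{m}{4}$ ($x{\left(m \right)} = m \left(- \frac{1}{4}\right) 1 = - \frac{m}{4} \cdot 1 = - \frac{m}{4}$)
$b{\left(P \right)} = - \frac{3 P^{3}}{2}$ ($b{\left(P \right)} = P P^{2} \left(\left(- \frac{1}{4}\right) 6\right) = P^{3} \left(- \frac{3}{2}\right) = - \frac{3 P^{3}}{2}$)
$\left(674 + b{\left(22 \right)}\right)^{2} = \left(674 - \frac{3 \cdot 22^{3}}{2}\right)^{2} = \left(674 - 15972\right)^{2} = \left(-15298\right)^{2} = 234028804$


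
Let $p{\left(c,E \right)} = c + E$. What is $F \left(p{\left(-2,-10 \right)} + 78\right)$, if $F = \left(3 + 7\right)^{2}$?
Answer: $6600$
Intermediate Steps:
$p{\left(c,E \right)} = E + c$
$F = 100$ ($F = 10^{2} = 100$)
$F \left(p{\left(-2,-10 \right)} + 78\right) = 100 \left(\left(-10 - 2\right) + 78\right) = 100 \left(-12 + 78\right) = 100 \cdot 66 = 6600$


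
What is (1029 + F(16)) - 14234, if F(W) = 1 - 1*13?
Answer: -13217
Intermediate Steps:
F(W) = -12 (F(W) = 1 - 13 = -12)
(1029 + F(16)) - 14234 = (1029 - 12) - 14234 = 1017 - 14234 = -13217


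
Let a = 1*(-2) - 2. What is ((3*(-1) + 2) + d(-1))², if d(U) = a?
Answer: 25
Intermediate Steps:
a = -4 (a = -2 - 2 = -4)
d(U) = -4
((3*(-1) + 2) + d(-1))² = ((3*(-1) + 2) - 4)² = ((-3 + 2) - 4)² = (-1 - 4)² = (-5)² = 25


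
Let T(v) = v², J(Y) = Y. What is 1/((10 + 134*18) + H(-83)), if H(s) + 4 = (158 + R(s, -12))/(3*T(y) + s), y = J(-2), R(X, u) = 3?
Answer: 71/171517 ≈ 0.00041395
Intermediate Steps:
y = -2
H(s) = -4 + 161/(12 + s) (H(s) = -4 + (158 + 3)/(3*(-2)² + s) = -4 + 161/(3*4 + s) = -4 + 161/(12 + s))
1/((10 + 134*18) + H(-83)) = 1/((10 + 134*18) + (113 - 4*(-83))/(12 - 83)) = 1/((10 + 2412) + (113 + 332)/(-71)) = 1/(2422 - 1/71*445) = 1/(2422 - 445/71) = 1/(171517/71) = 71/171517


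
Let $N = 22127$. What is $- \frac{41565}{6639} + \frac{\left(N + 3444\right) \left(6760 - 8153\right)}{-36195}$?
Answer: $\frac{78326470114}{80099535} \approx 977.86$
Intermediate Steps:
$- \frac{41565}{6639} + \frac{\left(N + 3444\right) \left(6760 - 8153\right)}{-36195} = - \frac{41565}{6639} + \frac{\left(22127 + 3444\right) \left(6760 - 8153\right)}{-36195} = \left(-41565\right) \frac{1}{6639} + 25571 \left(-1393\right) \left(- \frac{1}{36195}\right) = - \frac{13855}{2213} - - \frac{35620403}{36195} = - \frac{13855}{2213} + \frac{35620403}{36195} = \frac{78326470114}{80099535}$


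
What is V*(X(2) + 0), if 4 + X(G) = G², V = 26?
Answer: 0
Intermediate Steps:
X(G) = -4 + G²
V*(X(2) + 0) = 26*((-4 + 2²) + 0) = 26*((-4 + 4) + 0) = 26*(0 + 0) = 26*0 = 0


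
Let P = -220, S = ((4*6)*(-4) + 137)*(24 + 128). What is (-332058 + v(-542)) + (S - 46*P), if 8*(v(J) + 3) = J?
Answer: -1263107/4 ≈ -3.1578e+5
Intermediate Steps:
v(J) = -3 + J/8
S = 6232 (S = (24*(-4) + 137)*152 = (-96 + 137)*152 = 41*152 = 6232)
(-332058 + v(-542)) + (S - 46*P) = (-332058 + (-3 + (⅛)*(-542))) + (6232 - 46*(-220)) = (-332058 + (-3 - 271/4)) + (6232 + 10120) = (-332058 - 283/4) + 16352 = -1328515/4 + 16352 = -1263107/4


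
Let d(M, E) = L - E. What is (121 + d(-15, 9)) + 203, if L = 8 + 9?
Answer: 332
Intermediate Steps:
L = 17
d(M, E) = 17 - E
(121 + d(-15, 9)) + 203 = (121 + (17 - 1*9)) + 203 = (121 + (17 - 9)) + 203 = (121 + 8) + 203 = 129 + 203 = 332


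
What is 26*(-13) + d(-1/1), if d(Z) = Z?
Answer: -339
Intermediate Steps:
26*(-13) + d(-1/1) = 26*(-13) - 1/1 = -338 - 1*1 = -338 - 1 = -339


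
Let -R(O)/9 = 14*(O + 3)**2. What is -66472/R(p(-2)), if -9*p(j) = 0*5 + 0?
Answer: 4748/81 ≈ 58.617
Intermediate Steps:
p(j) = 0 (p(j) = -(0*5 + 0)/9 = -(0 + 0)/9 = -1/9*0 = 0)
R(O) = -126*(3 + O)**2 (R(O) = -126*(O + 3)**2 = -126*(3 + O)**2)
-66472/R(p(-2)) = -66472*(-1/(126*(3 + 0)**2)) = -66472/((-126*3**2)) = -66472/((-126*9)) = -66472/(-1134) = -66472*(-1/1134) = 4748/81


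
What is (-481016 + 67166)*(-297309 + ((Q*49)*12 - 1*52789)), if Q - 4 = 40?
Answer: 134180930100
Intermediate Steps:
Q = 44 (Q = 4 + 40 = 44)
(-481016 + 67166)*(-297309 + ((Q*49)*12 - 1*52789)) = (-481016 + 67166)*(-297309 + ((44*49)*12 - 1*52789)) = -413850*(-297309 + (2156*12 - 52789)) = -413850*(-297309 + (25872 - 52789)) = -413850*(-297309 - 26917) = -413850*(-324226) = 134180930100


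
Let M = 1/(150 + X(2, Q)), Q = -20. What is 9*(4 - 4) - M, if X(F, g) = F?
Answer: -1/152 ≈ -0.0065789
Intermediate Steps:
M = 1/152 (M = 1/(150 + 2) = 1/152 ≈ 0.0065789)
9*(4 - 4) - M = 9*(4 - 4) - 1*1/152 = 9*0 - 1/152 = 0 - 1/152 = -1/152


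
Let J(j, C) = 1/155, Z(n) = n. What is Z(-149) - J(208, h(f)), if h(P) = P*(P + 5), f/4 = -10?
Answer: -23096/155 ≈ -149.01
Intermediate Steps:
f = -40 (f = 4*(-10) = -40)
h(P) = P*(5 + P)
J(j, C) = 1/155 (J(j, C) = 1*(1/155) = 1/155)
Z(-149) - J(208, h(f)) = -149 - 1*1/155 = -149 - 1/155 = -23096/155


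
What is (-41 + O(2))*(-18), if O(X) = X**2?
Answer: 666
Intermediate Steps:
(-41 + O(2))*(-18) = (-41 + 2**2)*(-18) = (-41 + 4)*(-18) = -37*(-18) = 666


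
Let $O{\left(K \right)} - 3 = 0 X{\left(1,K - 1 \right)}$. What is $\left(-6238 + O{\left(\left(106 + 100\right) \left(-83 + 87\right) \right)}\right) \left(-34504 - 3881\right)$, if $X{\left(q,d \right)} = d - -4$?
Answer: $239330475$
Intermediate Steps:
$X{\left(q,d \right)} = 4 + d$ ($X{\left(q,d \right)} = d + 4 = 4 + d$)
$O{\left(K \right)} = 3$ ($O{\left(K \right)} = 3 + 0 \left(4 + \left(K - 1\right)\right) = 3 + 0 \left(4 + \left(-1 + K\right)\right) = 3 + 0 \left(3 + K\right) = 3 + 0 = 3$)
$\left(-6238 + O{\left(\left(106 + 100\right) \left(-83 + 87\right) \right)}\right) \left(-34504 - 3881\right) = \left(-6238 + 3\right) \left(-34504 - 3881\right) = \left(-6235\right) \left(-38385\right) = 239330475$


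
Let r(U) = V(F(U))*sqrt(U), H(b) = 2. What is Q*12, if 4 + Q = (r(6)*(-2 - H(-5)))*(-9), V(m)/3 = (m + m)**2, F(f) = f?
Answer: -48 + 186624*sqrt(6) ≈ 4.5709e+5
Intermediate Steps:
V(m) = 12*m**2 (V(m) = 3*(m + m)**2 = 3*(2*m)**2 = 3*(4*m**2) = 12*m**2)
r(U) = 12*U**(5/2) (r(U) = (12*U**2)*sqrt(U) = 12*U**(5/2))
Q = -4 + 15552*sqrt(6) (Q = -4 + ((12*6**(5/2))*(-2 - 1*2))*(-9) = -4 + ((12*(36*sqrt(6)))*(-2 - 2))*(-9) = -4 + ((432*sqrt(6))*(-4))*(-9) = -4 - 1728*sqrt(6)*(-9) = -4 + 15552*sqrt(6) ≈ 38090.)
Q*12 = (-4 + 15552*sqrt(6))*12 = -48 + 186624*sqrt(6)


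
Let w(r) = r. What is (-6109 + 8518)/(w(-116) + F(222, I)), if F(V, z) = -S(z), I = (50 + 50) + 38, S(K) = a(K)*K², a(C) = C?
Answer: -2409/2628188 ≈ -0.00091660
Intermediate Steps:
S(K) = K³ (S(K) = K*K² = K³)
I = 138 (I = 100 + 38 = 138)
F(V, z) = -z³
(-6109 + 8518)/(w(-116) + F(222, I)) = (-6109 + 8518)/(-116 - 1*138³) = 2409/(-116 - 1*2628072) = 2409/(-116 - 2628072) = 2409/(-2628188) = 2409*(-1/2628188) = -2409/2628188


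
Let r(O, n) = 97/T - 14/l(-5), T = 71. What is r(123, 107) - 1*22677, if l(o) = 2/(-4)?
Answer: -1607982/71 ≈ -22648.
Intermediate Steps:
l(o) = -½ (l(o) = 2*(-¼) = -½)
r(O, n) = 2085/71 (r(O, n) = 97/71 - 14/(-½) = 97*(1/71) - 14*(-2) = 97/71 + 28 = 2085/71)
r(123, 107) - 1*22677 = 2085/71 - 1*22677 = 2085/71 - 22677 = -1607982/71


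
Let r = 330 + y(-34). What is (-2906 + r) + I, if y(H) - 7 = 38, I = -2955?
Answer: -5486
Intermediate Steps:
y(H) = 45 (y(H) = 7 + 38 = 45)
r = 375 (r = 330 + 45 = 375)
(-2906 + r) + I = (-2906 + 375) - 2955 = -2531 - 2955 = -5486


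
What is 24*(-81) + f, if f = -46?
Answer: -1990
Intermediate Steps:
24*(-81) + f = 24*(-81) - 46 = -1944 - 46 = -1990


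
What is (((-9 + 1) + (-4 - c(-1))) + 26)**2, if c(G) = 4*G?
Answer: 324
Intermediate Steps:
(((-9 + 1) + (-4 - c(-1))) + 26)**2 = (((-9 + 1) + (-4 - 4*(-1))) + 26)**2 = ((-8 + (-4 - 1*(-4))) + 26)**2 = ((-8 + (-4 + 4)) + 26)**2 = ((-8 + 0) + 26)**2 = (-8 + 26)**2 = 18**2 = 324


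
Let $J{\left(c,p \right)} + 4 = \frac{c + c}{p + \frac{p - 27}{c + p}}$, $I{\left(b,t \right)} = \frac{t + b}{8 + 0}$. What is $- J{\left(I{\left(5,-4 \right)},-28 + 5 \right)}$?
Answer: $\frac{61127}{15236} \approx 4.012$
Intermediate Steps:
$I{\left(b,t \right)} = \frac{b}{8} + \frac{t}{8}$ ($I{\left(b,t \right)} = \frac{b + t}{8} = \left(b + t\right) \frac{1}{8} = \frac{b}{8} + \frac{t}{8}$)
$J{\left(c,p \right)} = -4 + \frac{2 c}{p + \frac{-27 + p}{c + p}}$ ($J{\left(c,p \right)} = -4 + \frac{c + c}{p + \frac{p - 27}{c + p}} = -4 + \frac{2 c}{p + \frac{-27 + p}{c + p}}$)
$- J{\left(I{\left(5,-4 \right)},-28 + 5 \right)} = - \frac{2 \left(54 + \left(\frac{1}{8} \cdot 5 + \frac{1}{8} \left(-4\right)\right)^{2} - 2 \left(-28 + 5\right) - 2 \left(-28 + 5\right)^{2} - \left(\frac{1}{8} \cdot 5 + \frac{1}{8} \left(-4\right)\right) \left(-28 + 5\right)\right)}{-27 + \left(-28 + 5\right) + \left(-28 + 5\right)^{2} + \left(\frac{1}{8} \cdot 5 + \frac{1}{8} \left(-4\right)\right) \left(-28 + 5\right)} = - \frac{2 \left(54 + \left(\frac{5}{8} - \frac{1}{2}\right)^{2} - -46 - 2 \left(-23\right)^{2} - \left(\frac{5}{8} - \frac{1}{2}\right) \left(-23\right)\right)}{-27 - 23 + \left(-23\right)^{2} + \left(\frac{5}{8} - \frac{1}{2}\right) \left(-23\right)} = - \frac{2 \left(54 + \left(\frac{1}{8}\right)^{2} + 46 - 1058 - \frac{1}{8} \left(-23\right)\right)}{-27 - 23 + 529 + \frac{1}{8} \left(-23\right)} = - \frac{2 \left(54 + \frac{1}{64} + 46 - 1058 + \frac{23}{8}\right)}{-27 - 23 + 529 - \frac{23}{8}} = - \frac{2 \left(-61127\right)}{\frac{3809}{8} \cdot 64} = - \frac{2 \cdot 8 \left(-61127\right)}{3809 \cdot 64} = \left(-1\right) \left(- \frac{61127}{15236}\right) = \frac{61127}{15236}$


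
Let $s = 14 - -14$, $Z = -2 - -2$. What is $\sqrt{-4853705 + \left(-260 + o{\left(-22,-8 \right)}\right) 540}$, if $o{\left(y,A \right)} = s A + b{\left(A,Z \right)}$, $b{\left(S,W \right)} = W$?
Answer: $i \sqrt{5115065} \approx 2261.7 i$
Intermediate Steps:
$Z = 0$ ($Z = -2 + 2 = 0$)
$s = 28$ ($s = 14 + 14 = 28$)
$o{\left(y,A \right)} = 28 A$ ($o{\left(y,A \right)} = 28 A + 0 = 28 A$)
$\sqrt{-4853705 + \left(-260 + o{\left(-22,-8 \right)}\right) 540} = \sqrt{-4853705 + \left(-260 + 28 \left(-8\right)\right) 540} = \sqrt{-4853705 + \left(-260 - 224\right) 540} = \sqrt{-4853705 - 261360} = \sqrt{-5115065} = i \sqrt{5115065}$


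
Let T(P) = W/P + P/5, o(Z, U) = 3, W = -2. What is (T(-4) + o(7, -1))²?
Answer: 729/100 ≈ 7.2900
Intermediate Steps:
T(P) = -2/P + P/5
(T(-4) + o(7, -1))² = ((-2/(-4) + (⅕)*(-4)) + 3)² = ((-2*(-¼) - ⅘) + 3)² = ((½ - ⅘) + 3)² = (-3/10 + 3)² = (27/10)² = 729/100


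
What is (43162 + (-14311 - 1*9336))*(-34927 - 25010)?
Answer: -1169670555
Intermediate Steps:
(43162 + (-14311 - 1*9336))*(-34927 - 25010) = (43162 + (-14311 - 9336))*(-59937) = (43162 - 23647)*(-59937) = 19515*(-59937) = -1169670555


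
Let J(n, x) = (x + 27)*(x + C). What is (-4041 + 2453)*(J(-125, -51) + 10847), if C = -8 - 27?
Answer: -20502668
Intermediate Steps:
C = -35
J(n, x) = (-35 + x)*(27 + x) (J(n, x) = (x + 27)*(x - 35) = (27 + x)*(-35 + x) = (-35 + x)*(27 + x))
(-4041 + 2453)*(J(-125, -51) + 10847) = (-4041 + 2453)*((-945 + (-51)**2 - 8*(-51)) + 10847) = -1588*((-945 + 2601 + 408) + 10847) = -1588*(2064 + 10847) = -1588*12911 = -20502668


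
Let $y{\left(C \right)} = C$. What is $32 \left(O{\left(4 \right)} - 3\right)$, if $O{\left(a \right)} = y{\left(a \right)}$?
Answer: $32$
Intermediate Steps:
$O{\left(a \right)} = a$
$32 \left(O{\left(4 \right)} - 3\right) = 32 \left(4 - 3\right) = 32 \cdot 1 = 32$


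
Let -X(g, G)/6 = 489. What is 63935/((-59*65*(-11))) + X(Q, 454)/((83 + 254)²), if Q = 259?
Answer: 1427452645/958181653 ≈ 1.4898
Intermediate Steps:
X(g, G) = -2934 (X(g, G) = -6*489 = -2934)
63935/((-59*65*(-11))) + X(Q, 454)/((83 + 254)²) = 63935/((-59*65*(-11))) - 2934/(83 + 254)² = 63935/((-3835*(-11))) - 2934/(337²) = 63935/42185 - 2934/113569 = 63935*(1/42185) - 2934*1/113569 = 12787/8437 - 2934/113569 = 1427452645/958181653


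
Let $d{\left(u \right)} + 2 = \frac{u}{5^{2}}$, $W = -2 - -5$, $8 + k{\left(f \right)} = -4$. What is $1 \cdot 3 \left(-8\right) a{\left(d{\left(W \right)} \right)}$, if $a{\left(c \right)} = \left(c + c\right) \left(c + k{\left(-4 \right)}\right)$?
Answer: $- \frac{782832}{625} \approx -1252.5$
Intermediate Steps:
$k{\left(f \right)} = -12$ ($k{\left(f \right)} = -8 - 4 = -12$)
$W = 3$ ($W = -2 + 5 = 3$)
$d{\left(u \right)} = -2 + \frac{u}{25}$ ($d{\left(u \right)} = -2 + \frac{u}{5^{2}} = -2 + \frac{u}{25}$)
$a{\left(c \right)} = 2 c \left(-12 + c\right)$ ($a{\left(c \right)} = \left(c + c\right) \left(c - 12\right) = 2 c \left(-12 + c\right)$)
$1 \cdot 3 \left(-8\right) a{\left(d{\left(W \right)} \right)} = 1 \cdot 3 \left(-8\right) 2 \left(-2 + \frac{1}{25} \cdot 3\right) \left(-12 + \left(-2 + \frac{1}{25} \cdot 3\right)\right) = 3 \left(-8\right) 2 \left(-2 + \frac{3}{25}\right) \left(-12 + \left(-2 + \frac{3}{25}\right)\right) = - 24 \cdot 2 \left(- \frac{47}{25}\right) \left(-12 - \frac{47}{25}\right) = - 24 \cdot 2 \left(- \frac{47}{25}\right) \left(- \frac{347}{25}\right) = \left(-24\right) \frac{32618}{625} = - \frac{782832}{625}$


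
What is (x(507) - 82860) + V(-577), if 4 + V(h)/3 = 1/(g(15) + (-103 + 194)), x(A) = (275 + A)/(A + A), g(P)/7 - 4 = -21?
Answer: -1176441485/14196 ≈ -82871.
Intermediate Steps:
g(P) = -119 (g(P) = 28 + 7*(-21) = 28 - 147 = -119)
x(A) = (275 + A)/(2*A) (x(A) = (275 + A)/((2*A)) = (275 + A)*(1/(2*A)) = (275 + A)/(2*A))
V(h) = -339/28 (V(h) = -12 + 3/(-119 + (-103 + 194)) = -12 + 3/(-119 + 91) = -12 + 3/(-28) = -12 + 3*(-1/28) = -12 - 3/28 = -339/28)
(x(507) - 82860) + V(-577) = ((½)*(275 + 507)/507 - 82860) - 339/28 = ((½)*(1/507)*782 - 82860) - 339/28 = (391/507 - 82860) - 339/28 = -42009629/507 - 339/28 = -1176441485/14196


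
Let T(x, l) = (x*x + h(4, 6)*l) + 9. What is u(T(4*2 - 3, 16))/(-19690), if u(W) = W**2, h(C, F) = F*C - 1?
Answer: -80802/9845 ≈ -8.2074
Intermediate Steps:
h(C, F) = -1 + C*F (h(C, F) = C*F - 1 = -1 + C*F)
T(x, l) = 9 + x**2 + 23*l (T(x, l) = (x*x + (-1 + 4*6)*l) + 9 = (x**2 + (-1 + 24)*l) + 9 = (x**2 + 23*l) + 9 = 9 + x**2 + 23*l)
u(T(4*2 - 3, 16))/(-19690) = (9 + (4*2 - 3)**2 + 23*16)**2/(-19690) = (9 + (8 - 3)**2 + 368)**2*(-1/19690) = (9 + 5**2 + 368)**2*(-1/19690) = (9 + 25 + 368)**2*(-1/19690) = 402**2*(-1/19690) = 161604*(-1/19690) = -80802/9845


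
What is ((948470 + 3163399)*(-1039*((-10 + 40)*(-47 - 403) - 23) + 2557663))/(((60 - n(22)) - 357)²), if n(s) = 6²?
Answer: 2529265446820/4107 ≈ 6.1584e+8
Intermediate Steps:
n(s) = 36
((948470 + 3163399)*(-1039*((-10 + 40)*(-47 - 403) - 23) + 2557663))/(((60 - n(22)) - 357)²) = ((948470 + 3163399)*(-1039*((-10 + 40)*(-47 - 403) - 23) + 2557663))/(((60 - 1*36) - 357)²) = (4111869*(-1039*(30*(-450) - 23) + 2557663))/(((60 - 36) - 357)²) = (4111869*(-1039*(-13500 - 23) + 2557663))/((24 - 357)²) = (4111869*(-1039*(-13523) + 2557663))/((-333)²) = (4111869*(14050397 + 2557663))/110889 = (4111869*16608060)*(1/110889) = 68290167064140*(1/110889) = 2529265446820/4107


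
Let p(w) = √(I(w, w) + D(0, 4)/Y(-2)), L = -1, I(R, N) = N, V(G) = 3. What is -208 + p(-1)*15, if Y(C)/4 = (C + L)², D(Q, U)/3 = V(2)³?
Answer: -208 + 15*√5/2 ≈ -191.23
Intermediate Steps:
D(Q, U) = 81 (D(Q, U) = 3*3³ = 3*27 = 81)
Y(C) = 4*(-1 + C)² (Y(C) = 4*(C - 1)² = 4*(-1 + C)²)
p(w) = √(9/4 + w) (p(w) = √(w + 81/((4*(-1 - 2)²))) = √(w + 81/((4*(-3)²))) = √(w + 81/((4*9))) = √(w + 81/36) = √(w + 81*(1/36)) = √(w + 9/4) = √(9/4 + w))
-208 + p(-1)*15 = -208 + (√(9 + 4*(-1))/2)*15 = -208 + (√(9 - 4)/2)*15 = -208 + (√5/2)*15 = -208 + 15*√5/2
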